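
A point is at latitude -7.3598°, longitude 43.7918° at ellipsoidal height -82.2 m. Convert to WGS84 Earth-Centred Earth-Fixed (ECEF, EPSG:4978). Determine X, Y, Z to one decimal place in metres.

WGS84: a = 6378137 m, e² = 0.006694380; N(φ) = a/√(1−e²sin²φ) = 6378487.354 m.
X = (N+h)·cosφ·cosλ = 4566377.331 m; Y = (N+h)·cosφ·sinλ = 4377744.074 m; Z = (N(1−e²)+h)·sinφ = -811602.474 m.

X 4566377.3 m, Y 4377744.1 m, Z -811602.5 m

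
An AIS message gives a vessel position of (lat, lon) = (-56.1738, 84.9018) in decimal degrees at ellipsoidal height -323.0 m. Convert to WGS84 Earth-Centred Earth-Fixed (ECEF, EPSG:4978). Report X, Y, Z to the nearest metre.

X 316228 m, Y 3544525 m, Z -5274971 m

WGS84: a = 6378137 m, e² = 0.006694380; N(φ) = a/√(1−e²sin²φ) = 6392921.341 m.
X = (N+h)·cosφ·cosλ = 316228.173 m; Y = (N+h)·cosφ·sinλ = 3544524.836 m; Z = (N(1−e²)+h)·sinφ = -5274970.774 m.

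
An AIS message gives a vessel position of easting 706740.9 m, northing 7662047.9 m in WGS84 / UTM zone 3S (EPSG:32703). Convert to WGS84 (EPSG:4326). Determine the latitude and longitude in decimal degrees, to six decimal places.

Zone 3S: λ₀ = -165°, k₀ = 0.9996, false easting 500000 m, false northing 10000000 m.
Meridian distance M = (N − FN)/k₀ = -2338887.7 m.
Inverse transverse Mercator on WGS84 gives φ = -21.13110030°, λ = -163.00929987°.

lat -21.131100°, lon -163.009300°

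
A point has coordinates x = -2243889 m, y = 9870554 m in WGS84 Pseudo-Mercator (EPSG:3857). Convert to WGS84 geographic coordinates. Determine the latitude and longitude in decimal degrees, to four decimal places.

lat 65.9770°, lon -20.1572°

R = 6378137 m. λ = x/R = -20.15719785°.
φ = 2·arctan(exp(y/R)) − 90° = 2·arctan(4.69999) − 90° = 65.97700045°.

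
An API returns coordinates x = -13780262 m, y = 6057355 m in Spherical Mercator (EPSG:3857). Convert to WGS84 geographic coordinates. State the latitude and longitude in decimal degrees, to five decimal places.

R = 6378137 m. λ = x/R = -123.79019974°.
φ = 2·arctan(exp(y/R)) − 90° = 2·arctan(2.58495) − 90° = 47.70160299°.

lat 47.70160°, lon -123.79020°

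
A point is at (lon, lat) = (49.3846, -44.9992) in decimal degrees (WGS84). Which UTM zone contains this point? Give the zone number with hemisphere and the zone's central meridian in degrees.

Zone 39S, central meridian 51°

UTM zone = ⌊(λ + 180)/6⌋ + 1; 49.3846° ∈ [48°, 54°) → zone 39.
Hemisphere: S (φ < 0).
Central meridian λ₀ = 6×39 − 183 = 51°.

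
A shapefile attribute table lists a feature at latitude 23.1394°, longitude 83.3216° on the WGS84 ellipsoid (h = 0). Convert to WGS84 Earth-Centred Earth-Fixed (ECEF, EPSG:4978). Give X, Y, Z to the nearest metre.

WGS84: a = 6378137 m, e² = 0.006694380; N(φ) = a/√(1−e²sin²φ) = 6381436.354 m.
X = (N+h)·cosφ·cosλ = 682433.654 m; Y = (N+h)·cosφ·sinλ = 5828241.931 m; Z = (N(1−e²)+h)·sinφ = 2490922.595 m.

X 682434 m, Y 5828242 m, Z 2490923 m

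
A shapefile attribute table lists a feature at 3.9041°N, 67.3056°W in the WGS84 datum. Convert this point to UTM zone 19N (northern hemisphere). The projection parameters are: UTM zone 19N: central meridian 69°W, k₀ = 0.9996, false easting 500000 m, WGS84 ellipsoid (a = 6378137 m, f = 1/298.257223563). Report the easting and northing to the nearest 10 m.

Zone 19 central meridian λ₀ = 6×19 − 183 = -69°; Δλ = +1.6944°.
Transverse Mercator on WGS84 with k₀ = 0.9996 gives E = 688137.036 m, N = 431716.504 m.

E 688140 m, N 431720 m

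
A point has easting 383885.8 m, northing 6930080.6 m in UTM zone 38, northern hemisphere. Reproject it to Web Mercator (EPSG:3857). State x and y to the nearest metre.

x 4758574 m, y 8974734 m

Unproject from UTM 38N (λ₀ = 45°) → φ = 62.48359977°, λ = 42.74699952°.
Web Mercator (R = 6378137 m): x = 4758574.220 m, y = 8974733.597 m.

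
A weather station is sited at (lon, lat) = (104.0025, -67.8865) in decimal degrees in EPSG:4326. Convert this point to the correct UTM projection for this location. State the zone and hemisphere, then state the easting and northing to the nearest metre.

Zone 48S: E 458097 m, N 2469452 m

Longitude 104.0025° lies in the 6° band [102°, 108°), giving zone 48; latitude is south of the equator, so 48S.
Zone 48 central meridian λ₀ = 6×48 − 183 = 105°; Δλ = -0.9975°.
Transverse Mercator on WGS84 with k₀ = 0.9996 gives E = 458097.047 m, N = 2469451.917 m.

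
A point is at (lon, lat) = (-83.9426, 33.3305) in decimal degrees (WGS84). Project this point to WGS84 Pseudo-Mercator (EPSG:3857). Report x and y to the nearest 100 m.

x -9344400 m, y 3939300 m

Web Mercator is spherical with R = a = 6378137 m.
x = R·λ = 6378137 × -1.465074753 = -9344447.488 m.
y = R·ln tan(π/4 + φ/2) = 6378137 × 0.617618425 = 3939254.926 m.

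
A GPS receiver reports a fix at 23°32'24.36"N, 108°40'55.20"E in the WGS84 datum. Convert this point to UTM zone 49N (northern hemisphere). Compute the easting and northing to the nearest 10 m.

Zone 49 central meridian λ₀ = 6×49 − 183 = 111°; Δλ = -2.3180°.
Transverse Mercator on WGS84 with k₀ = 0.9996 gives E = 263359.195 m, N = 2605223.262 m.

E 263360 m, N 2605220 m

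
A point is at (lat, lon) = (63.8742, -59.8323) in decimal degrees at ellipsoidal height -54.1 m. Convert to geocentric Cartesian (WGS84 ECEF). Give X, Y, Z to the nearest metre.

X 1415210 m, Y -2434731 m, Z 5703505 m

WGS84: a = 6378137 m, e² = 0.006694380; N(φ) = a/√(1−e²sin²φ) = 6395416.210 m.
X = (N+h)·cosφ·cosλ = 1415210.383 m; Y = (N+h)·cosφ·sinλ = -2434731.000 m; Z = (N(1−e²)+h)·sinφ = 5703504.933 m.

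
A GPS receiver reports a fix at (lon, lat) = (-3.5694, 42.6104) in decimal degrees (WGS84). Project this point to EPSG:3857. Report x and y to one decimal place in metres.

Web Mercator is spherical with R = a = 6378137 m.
x = R·λ = 6378137 × -0.062297782 = -397343.790 m.
y = R·ln tan(π/4 + φ/2) = 6378137 × 0.823572388 = 5252857.522 m.

x -397343.8 m, y 5252857.5 m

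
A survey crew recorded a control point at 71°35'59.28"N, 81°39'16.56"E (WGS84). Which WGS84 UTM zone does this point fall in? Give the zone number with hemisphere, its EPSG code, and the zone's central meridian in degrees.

Zone 44N (EPSG:32644), central meridian 81°

UTM zone = ⌊(λ + 180)/6⌋ + 1; 81.6546° ∈ [78°, 84°) → zone 44.
Hemisphere: N (φ ≥ 0).
Central meridian λ₀ = 6×44 − 183 = 81°.
EPSG code: 32644.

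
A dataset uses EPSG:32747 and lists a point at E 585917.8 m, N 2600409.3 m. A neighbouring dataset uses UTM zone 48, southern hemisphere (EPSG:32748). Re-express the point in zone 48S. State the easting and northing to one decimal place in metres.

E 321227.0 m, N 2595939.6 m

UTM 47S → geographic: φ = -66.70280034°, λ = 100.94700113°.
UTM 48S (λ₀ = 105°) forward: E = 321227.043 m, N = 2595939.581 m.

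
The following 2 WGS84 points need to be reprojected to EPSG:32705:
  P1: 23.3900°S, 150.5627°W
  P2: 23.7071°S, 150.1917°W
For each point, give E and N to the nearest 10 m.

UTM zone 5S: λ₀ = -153°, k₀ = 0.9996.
P1 (-23.3900°, -150.5627°) → (749106.676, 7411202.034) m.
P2 (-23.7071°, -150.1917°) → (786356.088, 7375377.857) m.

P1: E 749110 m, N 7411200 m; P2: E 786360 m, N 7375380 m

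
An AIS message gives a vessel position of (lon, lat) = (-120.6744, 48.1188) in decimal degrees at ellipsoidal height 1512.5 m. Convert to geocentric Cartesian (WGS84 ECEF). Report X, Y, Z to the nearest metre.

WGS84: a = 6378137 m, e² = 0.006694380; N(φ) = a/√(1−e²sin²φ) = 6390004.251 m.
X = (N+h)·cosφ·cosλ = -2176796.979 m; Y = (N+h)·cosφ·sinλ = -3669878.146 m; Z = (N(1−e²)+h)·sinφ = 4726831.162 m.

X -2176797 m, Y -3669878 m, Z 4726831 m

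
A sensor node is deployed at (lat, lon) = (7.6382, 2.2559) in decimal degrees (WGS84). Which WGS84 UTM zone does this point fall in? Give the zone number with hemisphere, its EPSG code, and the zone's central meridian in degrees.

UTM zone = ⌊(λ + 180)/6⌋ + 1; 2.2559° ∈ [0°, 6°) → zone 31.
Hemisphere: N (φ ≥ 0).
Central meridian λ₀ = 6×31 − 183 = 3°.
EPSG code: 32631.

Zone 31N (EPSG:32631), central meridian 3°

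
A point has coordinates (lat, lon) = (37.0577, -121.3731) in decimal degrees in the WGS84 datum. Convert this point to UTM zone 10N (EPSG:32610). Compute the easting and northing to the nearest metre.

E 644651 m, N 4102511 m

Zone 10 central meridian λ₀ = 6×10 − 183 = -123°; Δλ = +1.6269°.
Transverse Mercator on WGS84 with k₀ = 0.9996 gives E = 644651.081 m, N = 4102511.019 m.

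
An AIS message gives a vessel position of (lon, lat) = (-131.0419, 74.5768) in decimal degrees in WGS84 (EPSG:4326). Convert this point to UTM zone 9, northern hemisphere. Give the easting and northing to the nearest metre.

E 439396 m, N 8277431 m

Zone 9 central meridian λ₀ = 6×9 − 183 = -129°; Δλ = -2.0419°.
Transverse Mercator on WGS84 with k₀ = 0.9996 gives E = 439395.859 m, N = 8277430.833 m.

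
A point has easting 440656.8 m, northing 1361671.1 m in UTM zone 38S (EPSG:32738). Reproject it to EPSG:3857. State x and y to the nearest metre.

x 4729064 m, y -14267213 m

Unproject from UTM 38S (λ₀ = 45°) → φ = -77.80900011°, λ = 42.48190133°.
Web Mercator (R = 6378137 m): x = 4729063.624 m, y = -14267213.106 m.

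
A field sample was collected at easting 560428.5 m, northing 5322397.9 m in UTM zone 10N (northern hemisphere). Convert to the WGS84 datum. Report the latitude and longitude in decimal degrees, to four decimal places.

Zone 10N: λ₀ = -123°, k₀ = 0.9996, false easting 500000 m.
Meridian distance M = (N − FN)/k₀ = 5324527.7 m.
Inverse transverse Mercator on WGS84 gives φ = 48.05200012°, λ = -122.18909958°.

lat 48.0520°, lon -122.1891°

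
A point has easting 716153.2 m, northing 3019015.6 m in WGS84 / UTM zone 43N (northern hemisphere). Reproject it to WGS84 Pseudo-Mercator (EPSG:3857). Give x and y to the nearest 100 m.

Unproject from UTM 43N (λ₀ = 75°) → φ = 27.27710021°, λ = 77.18370006°.
Web Mercator (R = 6378137 m): x = 8592050.188 m, y = 3158134.619 m.

x 8592100 m, y 3158100 m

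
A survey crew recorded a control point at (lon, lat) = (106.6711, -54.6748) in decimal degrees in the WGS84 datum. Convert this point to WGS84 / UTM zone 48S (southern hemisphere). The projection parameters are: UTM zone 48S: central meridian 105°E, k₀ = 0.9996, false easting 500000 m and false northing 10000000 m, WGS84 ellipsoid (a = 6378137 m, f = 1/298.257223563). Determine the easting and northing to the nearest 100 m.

Zone 48 central meridian λ₀ = 6×48 − 183 = 105°; Δλ = +1.6711°.
Transverse Mercator on WGS84 with k₀ = 0.9996 gives E = 607755.601 m, N = 3940113.295 m.

E 607800 m, N 3940100 m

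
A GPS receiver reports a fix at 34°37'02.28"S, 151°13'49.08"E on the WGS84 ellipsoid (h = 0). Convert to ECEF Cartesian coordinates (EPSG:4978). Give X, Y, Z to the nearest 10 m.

WGS84: a = 6378137 m, e² = 0.006694380; N(φ) = a/√(1−e²sin²φ) = 6385038.069 m.
X = (N+h)·cosφ·cosλ = -4606033.538 m; Y = (N+h)·cosφ·sinλ = 2529017.275 m; Z = (N(1−e²)+h)·sinφ = -3603008.235 m.

X -4606030 m, Y 2529020 m, Z -3603010 m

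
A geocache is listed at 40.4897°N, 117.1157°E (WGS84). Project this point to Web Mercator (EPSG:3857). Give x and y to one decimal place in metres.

Web Mercator is spherical with R = a = 6378137 m.
x = R·λ = 6378137 × 2.044054571 = 13037260.088 m.
y = R·ln tan(π/4 + φ/2) = 6378137 × 0.774107145 = 4937361.425 m.

x 13037260.1 m, y 4937361.4 m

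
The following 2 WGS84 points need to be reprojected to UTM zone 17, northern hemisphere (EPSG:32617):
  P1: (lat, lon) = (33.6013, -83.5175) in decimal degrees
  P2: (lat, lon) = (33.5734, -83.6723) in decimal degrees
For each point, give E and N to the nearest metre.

UTM zone 17N: λ₀ = -81°, k₀ = 0.9996.
P1 (33.6013°, -83.5175°) → (266404.449, 3720791.514) m.
P2 (33.5734°, -83.6723°) → (251956.905, 3718057.265) m.

P1: E 266404 m, N 3720792 m; P2: E 251957 m, N 3718057 m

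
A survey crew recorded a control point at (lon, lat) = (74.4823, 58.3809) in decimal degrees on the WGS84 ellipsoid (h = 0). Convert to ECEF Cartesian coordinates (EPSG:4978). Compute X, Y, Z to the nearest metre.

X 896784 m, Y 3229823 m, Z 5408100 m

WGS84: a = 6378137 m, e² = 0.006694380; N(φ) = a/√(1−e²sin²φ) = 6393674.512 m.
X = (N+h)·cosφ·cosλ = 896783.653 m; Y = (N+h)·cosφ·sinλ = 3229822.515 m; Z = (N(1−e²)+h)·sinφ = 5408099.802 m.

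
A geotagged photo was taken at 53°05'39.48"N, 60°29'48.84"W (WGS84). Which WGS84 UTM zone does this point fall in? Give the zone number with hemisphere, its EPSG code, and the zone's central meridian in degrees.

UTM zone = ⌊(λ + 180)/6⌋ + 1; -60.4969° ∈ [-66°, -60°) → zone 20.
Hemisphere: N (φ ≥ 0).
Central meridian λ₀ = 6×20 − 183 = -63°.
EPSG code: 32620.

Zone 20N (EPSG:32620), central meridian -63°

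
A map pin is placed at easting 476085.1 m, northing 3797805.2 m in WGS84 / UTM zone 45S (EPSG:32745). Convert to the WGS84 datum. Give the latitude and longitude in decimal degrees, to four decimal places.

Zone 45S: λ₀ = 87°, k₀ = 0.9996, false easting 500000 m, false northing 10000000 m.
Meridian distance M = (N − FN)/k₀ = -6204676.7 m.
Inverse transverse Mercator on WGS84 gives φ = -55.96450000°, λ = 86.61690064°.

lat -55.9645°, lon 86.6169°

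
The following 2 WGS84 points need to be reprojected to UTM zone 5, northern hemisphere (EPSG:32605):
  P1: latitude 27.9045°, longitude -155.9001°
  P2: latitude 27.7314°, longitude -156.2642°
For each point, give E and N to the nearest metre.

UTM zone 5N: λ₀ = -153°, k₀ = 0.9996.
P1 (27.9045°, -155.9001°) → (214534.875, 3090006.395) m.
P2 (27.7314°, -156.2642°) → (178163.938, 3071717.716) m.

P1: E 214535 m, N 3090006 m; P2: E 178164 m, N 3071718 m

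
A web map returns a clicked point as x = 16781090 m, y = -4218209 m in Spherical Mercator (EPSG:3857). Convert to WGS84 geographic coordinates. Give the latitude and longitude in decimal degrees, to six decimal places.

lat -35.398797°, lon 150.747096°

R = 6378137 m. λ = x/R = 150.74709631°.
φ = 2·arctan(exp(y/R)) − 90° = 2·arctan(0.51615) − 90° = -35.39879701°.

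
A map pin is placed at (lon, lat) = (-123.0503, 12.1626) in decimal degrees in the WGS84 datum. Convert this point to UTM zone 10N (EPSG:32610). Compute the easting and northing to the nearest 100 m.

E 494500 m, N 1344500 m

Zone 10 central meridian λ₀ = 6×10 − 183 = -123°; Δλ = -0.0503°.
Transverse Mercator on WGS84 with k₀ = 0.9996 gives E = 494527.691 m, N = 1344534.236 m.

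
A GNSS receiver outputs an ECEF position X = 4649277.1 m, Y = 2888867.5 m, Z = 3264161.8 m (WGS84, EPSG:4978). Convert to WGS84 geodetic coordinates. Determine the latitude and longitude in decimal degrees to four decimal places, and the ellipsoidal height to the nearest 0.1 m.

lat 30.9787°, lon 31.8551°, h 568.7 m

λ = atan2(Y, X) = 31.85509942°; p = √(X²+Y²) = 5473694.6 m.
Bowring's method on WGS84 (a = 6378137 m, b = 6356752.314 m) gives φ = 30.97870000°, h = 568.705 m.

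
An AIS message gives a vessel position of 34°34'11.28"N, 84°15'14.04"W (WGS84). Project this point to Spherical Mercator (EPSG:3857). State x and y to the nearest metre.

x -9379101 m, y 4105571 m

Web Mercator is spherical with R = a = 6378137 m.
x = R·λ = 6378137 × -1.470507963 = -9379101.245 m.
y = R·ln tan(π/4 + φ/2) = 6378137 × 0.643694433 = 4105571.282 m.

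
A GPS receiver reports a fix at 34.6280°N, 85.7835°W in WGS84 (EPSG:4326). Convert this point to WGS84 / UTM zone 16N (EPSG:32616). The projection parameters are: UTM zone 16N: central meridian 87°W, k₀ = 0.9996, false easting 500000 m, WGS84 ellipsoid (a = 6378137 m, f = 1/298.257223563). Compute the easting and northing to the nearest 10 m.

E 611510 m, N 3832460 m

Zone 16 central meridian λ₀ = 6×16 − 183 = -87°; Δλ = +1.2165°.
Transverse Mercator on WGS84 with k₀ = 0.9996 gives E = 611510.672 m, N = 3832463.689 m.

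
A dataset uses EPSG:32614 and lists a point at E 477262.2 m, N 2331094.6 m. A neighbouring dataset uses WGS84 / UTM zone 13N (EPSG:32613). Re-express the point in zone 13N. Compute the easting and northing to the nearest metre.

UTM 14N → geographic: φ = 21.08070006°, λ = -99.21889993°.
UTM 13N (λ₀ = -105°) forward: E = 1101260.744 m, N = 2342015.146 m.

E 1101261 m, N 2342015 m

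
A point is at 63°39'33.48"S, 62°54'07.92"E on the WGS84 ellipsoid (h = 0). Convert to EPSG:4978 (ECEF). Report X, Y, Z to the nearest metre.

WGS84: a = 6378137 m, e² = 0.006694380; N(φ) = a/√(1−e²sin²φ) = 6395352.196 m.
X = (N+h)·cosφ·cosλ = 1292588.334 m; Y = (N+h)·cosφ·sinλ = 2526178.267 m; Z = (N(1−e²)+h)·sinφ = -5692964.457 m.

X 1292588 m, Y 2526178 m, Z -5692964 m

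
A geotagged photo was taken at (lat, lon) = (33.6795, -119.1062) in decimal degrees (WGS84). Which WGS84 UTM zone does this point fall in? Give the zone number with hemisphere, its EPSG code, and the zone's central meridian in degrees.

UTM zone = ⌊(λ + 180)/6⌋ + 1; -119.1062° ∈ [-120°, -114°) → zone 11.
Hemisphere: N (φ ≥ 0).
Central meridian λ₀ = 6×11 − 183 = -117°.
EPSG code: 32611.

Zone 11N (EPSG:32611), central meridian -117°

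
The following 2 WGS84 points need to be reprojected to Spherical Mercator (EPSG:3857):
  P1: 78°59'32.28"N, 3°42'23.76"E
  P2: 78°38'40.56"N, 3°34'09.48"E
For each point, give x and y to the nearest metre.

P1: x 412617 m, y 14922906 m; P2: x 397333 m, y 14723291 m

Web Mercator: x = R·λ, y = R·ln tan(π/4+φ/2), R = 6378137 m.
P1 (78.9923°, 3.7066°) → (412616.825, 14922905.563) m.
P2 (78.6446°, 3.5693°) → (397332.658, 14723291.319) m.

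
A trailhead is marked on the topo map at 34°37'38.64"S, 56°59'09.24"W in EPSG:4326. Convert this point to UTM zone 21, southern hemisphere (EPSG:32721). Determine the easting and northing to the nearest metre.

Zone 21 central meridian λ₀ = 6×21 − 183 = -57°; Δλ = +0.0141°.
Transverse Mercator on WGS84 with k₀ = 0.9996 gives E = 501292.453 m, N = 6168275.5001 m.

E 501292 m, N 6168276 m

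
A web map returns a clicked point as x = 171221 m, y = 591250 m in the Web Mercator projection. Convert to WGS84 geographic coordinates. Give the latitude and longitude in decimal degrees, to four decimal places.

R = 6378137 m. λ = x/R = 1.53810441°.
φ = 2·arctan(exp(y/R)) − 90° = 2·arctan(1.09713) − 90° = 5.30369860°.

lat 5.3037°, lon 1.5381°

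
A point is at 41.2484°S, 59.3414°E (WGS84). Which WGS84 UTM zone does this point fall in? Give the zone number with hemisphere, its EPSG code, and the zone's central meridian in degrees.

Zone 40S (EPSG:32740), central meridian 57°

UTM zone = ⌊(λ + 180)/6⌋ + 1; 59.3414° ∈ [54°, 60°) → zone 40.
Hemisphere: S (φ < 0).
Central meridian λ₀ = 6×40 − 183 = 57°.
EPSG code: 32740.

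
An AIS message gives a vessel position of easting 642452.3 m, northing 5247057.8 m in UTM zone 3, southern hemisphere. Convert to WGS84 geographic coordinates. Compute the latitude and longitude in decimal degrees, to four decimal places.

Zone 3S: λ₀ = -165°, k₀ = 0.9996, false easting 500000 m, false northing 10000000 m.
Meridian distance M = (N − FN)/k₀ = -4754844.1 m.
Inverse transverse Mercator on WGS84 gives φ = -42.91580007°, λ = -163.25469950°.

lat -42.9158°, lon -163.2547°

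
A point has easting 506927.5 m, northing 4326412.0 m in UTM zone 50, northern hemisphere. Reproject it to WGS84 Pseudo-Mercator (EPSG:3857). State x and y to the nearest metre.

Unproject from UTM 50N (λ₀ = 117°) → φ = 39.08680002°, λ = 117.08009980°.
Web Mercator (R = 6378137 m): x = 13033297.092 m, y = 4734112.569 m.

x 13033297 m, y 4734113 m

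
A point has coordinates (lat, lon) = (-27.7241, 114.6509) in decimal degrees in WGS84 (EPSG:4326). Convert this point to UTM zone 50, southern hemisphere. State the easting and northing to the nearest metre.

E 268408 m, N 6931150 m

Zone 50 central meridian λ₀ = 6×50 − 183 = 117°; Δλ = -2.3491°.
Transverse Mercator on WGS84 with k₀ = 0.9996 gives E = 268407.900 m, N = 6931150.426 m.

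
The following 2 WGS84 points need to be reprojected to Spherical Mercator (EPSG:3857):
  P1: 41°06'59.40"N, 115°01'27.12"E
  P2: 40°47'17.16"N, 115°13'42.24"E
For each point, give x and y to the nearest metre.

P1: x 12804435 m, y 5029541 m; P2: x 12827167 m, y 4981137 m

Web Mercator: x = R·λ, y = R·ln tan(π/4+φ/2), R = 6378137 m.
P1 (41.1165°, 115.0242°) → (12804435.373, 5029540.603) m.
P2 (40.7881°, 115.2284°) → (12827166.813, 4981136.525) m.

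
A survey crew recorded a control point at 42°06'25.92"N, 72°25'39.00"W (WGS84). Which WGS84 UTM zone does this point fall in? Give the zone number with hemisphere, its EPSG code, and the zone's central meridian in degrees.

UTM zone = ⌊(λ + 180)/6⌋ + 1; -72.4275° ∈ [-78°, -72°) → zone 18.
Hemisphere: N (φ ≥ 0).
Central meridian λ₀ = 6×18 − 183 = -75°.
EPSG code: 32618.

Zone 18N (EPSG:32618), central meridian -75°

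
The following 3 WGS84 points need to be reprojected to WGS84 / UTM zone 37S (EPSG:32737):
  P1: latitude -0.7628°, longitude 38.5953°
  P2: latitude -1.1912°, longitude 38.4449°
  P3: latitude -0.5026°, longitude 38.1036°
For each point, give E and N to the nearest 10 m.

UTM zone 37S: λ₀ = 39°, k₀ = 0.9996.
P1 (-0.7628°, 38.5953°) → (454970.610, 9915685.514) m.
P2 (-1.1912°, 38.4449°) → (438243.556, 9868330.199) m.
P3 (-0.5026°, 38.1036°) → (400252.839, 9944440.740) m.

P1: E 454970 m, N 9915690 m; P2: E 438240 m, N 9868330 m; P3: E 400250 m, N 9944440 m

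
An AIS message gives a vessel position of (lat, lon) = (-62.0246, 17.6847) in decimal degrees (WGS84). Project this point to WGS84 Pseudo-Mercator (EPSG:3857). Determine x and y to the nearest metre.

Web Mercator is spherical with R = a = 6378137 m.
x = R·λ = 6378137 × 0.308656242 = 1968651.799 m.
y = R·ln tan(π/4 + φ/2) = 6378137 × -1.389900879 = -8864978.225 m.

x 1968652 m, y -8864978 m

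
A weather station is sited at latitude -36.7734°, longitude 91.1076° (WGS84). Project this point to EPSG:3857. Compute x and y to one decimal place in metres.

Web Mercator is spherical with R = a = 6378137 m.
x = R·λ = 6378137 × 1.590127594 = 10142051.639 m.
y = R·ln tan(π/4 + φ/2) = 6378137 × -0.691043256 = -4407568.560 m.

x 10142051.6 m, y -4407568.6 m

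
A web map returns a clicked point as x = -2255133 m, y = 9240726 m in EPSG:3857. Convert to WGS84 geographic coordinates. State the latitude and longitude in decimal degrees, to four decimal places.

R = 6378137 m. λ = x/R = -20.25820442°.
φ = 2·arctan(exp(y/R)) − 90° = 2·arctan(4.25806) − 90° = 63.56730085°.

lat 63.5673°, lon -20.2582°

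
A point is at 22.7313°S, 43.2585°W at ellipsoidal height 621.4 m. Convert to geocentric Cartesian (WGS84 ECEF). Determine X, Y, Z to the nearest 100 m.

X 4286800 m, Y -4033800 m, Z -2449500 m

WGS84: a = 6378137 m, e² = 0.006694380; N(φ) = a/√(1−e²sin²φ) = 6381327.043 m.
X = (N+h)·cosφ·cosλ = 4286771.041 m; Y = (N+h)·cosφ·sinλ = -4033790.422 m; Z = (N(1−e²)+h)·sinφ = -2449541.361 m.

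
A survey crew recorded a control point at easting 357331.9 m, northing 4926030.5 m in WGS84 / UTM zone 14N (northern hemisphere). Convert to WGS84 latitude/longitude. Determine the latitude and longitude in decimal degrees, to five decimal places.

lat 44.47350°, lon -100.79380°

Zone 14N: λ₀ = -99°, k₀ = 0.9996, false easting 500000 m.
Meridian distance M = (N − FN)/k₀ = 4928001.7 m.
Inverse transverse Mercator on WGS84 gives φ = 44.47350001°, λ = -100.79379991°.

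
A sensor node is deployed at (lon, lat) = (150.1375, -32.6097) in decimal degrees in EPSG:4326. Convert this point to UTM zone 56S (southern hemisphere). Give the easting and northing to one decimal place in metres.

Zone 56 central meridian λ₀ = 6×56 − 183 = 153°; Δλ = -2.8625°.
Transverse Mercator on WGS84 with k₀ = 0.9996 gives E = 231378.855 m, N = 6388362.364 m.

E 231378.9 m, N 6388362.4 m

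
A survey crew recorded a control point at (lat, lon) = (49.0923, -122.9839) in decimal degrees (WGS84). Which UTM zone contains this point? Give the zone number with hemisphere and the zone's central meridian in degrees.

Zone 10N, central meridian -123°

UTM zone = ⌊(λ + 180)/6⌋ + 1; -122.9839° ∈ [-126°, -120°) → zone 10.
Hemisphere: N (φ ≥ 0).
Central meridian λ₀ = 6×10 − 183 = -123°.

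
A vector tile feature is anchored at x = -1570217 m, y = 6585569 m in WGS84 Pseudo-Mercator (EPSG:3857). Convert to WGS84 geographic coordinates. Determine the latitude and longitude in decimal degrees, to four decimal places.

lat 50.7976°, lon -14.1055°

R = 6378137 m. λ = x/R = -14.10549930°.
φ = 2·arctan(exp(y/R)) − 90° = 2·arctan(2.80814) − 90° = 50.79759832°.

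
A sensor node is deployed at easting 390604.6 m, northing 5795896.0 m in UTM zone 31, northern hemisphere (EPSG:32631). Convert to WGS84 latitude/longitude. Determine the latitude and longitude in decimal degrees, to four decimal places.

Zone 31N: λ₀ = 3°, k₀ = 0.9996, false easting 500000 m.
Meridian distance M = (N − FN)/k₀ = 5798215.3 m.
Inverse transverse Mercator on WGS84 gives φ = 52.30249957°, λ = 1.39559984°.

lat 52.3025°, lon 1.3956°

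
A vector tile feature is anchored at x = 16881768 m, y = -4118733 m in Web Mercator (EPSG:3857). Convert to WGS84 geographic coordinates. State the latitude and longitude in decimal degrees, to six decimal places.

R = 6378137 m. λ = x/R = 151.65150217°.
φ = 2·arctan(exp(y/R)) − 90° = 2·arctan(0.52426) − 90° = -34.66710083°.

lat -34.667101°, lon 151.651502°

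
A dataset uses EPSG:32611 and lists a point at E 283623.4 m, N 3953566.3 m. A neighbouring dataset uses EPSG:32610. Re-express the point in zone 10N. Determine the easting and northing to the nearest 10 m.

UTM 11N → geographic: φ = 35.70230036°, λ = -119.39159962°.
UTM 10N (λ₀ = -123°) forward: E = 826503.808 m, N = 3956934.605 m.

E 826500 m, N 3956930 m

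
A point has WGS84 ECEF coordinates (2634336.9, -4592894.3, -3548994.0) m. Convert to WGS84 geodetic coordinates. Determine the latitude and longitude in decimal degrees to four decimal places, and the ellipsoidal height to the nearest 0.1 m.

λ = atan2(Y, X) = -60.16280003°; p = √(X²+Y²) = 5294753.0 m.
Bowring's method on WGS84 (a = 6378137 m, b = 6356752.314 m) gives φ = -34.01149992°, h = 2663.740 m.

lat -34.0115°, lon -60.1628°, h 2663.7 m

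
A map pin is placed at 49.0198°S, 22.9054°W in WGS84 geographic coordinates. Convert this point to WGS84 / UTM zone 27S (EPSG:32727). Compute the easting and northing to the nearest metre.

E 360693 m, N 4568594 m

Zone 27 central meridian λ₀ = 6×27 − 183 = -21°; Δλ = -1.9054°.
Transverse Mercator on WGS84 with k₀ = 0.9996 gives E = 360693.049 m, N = 4568594.137 m.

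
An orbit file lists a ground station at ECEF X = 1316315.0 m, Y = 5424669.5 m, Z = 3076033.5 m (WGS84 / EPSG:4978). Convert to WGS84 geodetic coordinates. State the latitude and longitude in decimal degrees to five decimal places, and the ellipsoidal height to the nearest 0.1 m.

lat 29.02010°, lon 76.36060°, h 379.4 m

λ = atan2(Y, X) = 76.36059982°; p = √(X²+Y²) = 5582089.6 m.
Bowring's method on WGS84 (a = 6378137 m, b = 6356752.314 m) gives φ = 29.02009948°, h = 379.413 m.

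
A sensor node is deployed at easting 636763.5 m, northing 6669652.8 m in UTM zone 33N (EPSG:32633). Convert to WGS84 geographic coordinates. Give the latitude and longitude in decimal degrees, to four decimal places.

Zone 33N: λ₀ = 15°, k₀ = 0.9996, false easting 500000 m.
Meridian distance M = (N − FN)/k₀ = 6672321.7 m.
Inverse transverse Mercator on WGS84 gives φ = 60.14090008°, λ = 17.46280010°.

lat 60.1409°, lon 17.4628°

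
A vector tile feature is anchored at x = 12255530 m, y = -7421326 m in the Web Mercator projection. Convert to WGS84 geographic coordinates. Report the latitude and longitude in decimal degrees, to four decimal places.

lat -55.3052°, lon 110.0933°

R = 6378137 m. λ = x/R = 110.09329914°.
φ = 2·arctan(exp(y/R)) − 90° = 2·arctan(0.31237) − 90° = -55.30520027°.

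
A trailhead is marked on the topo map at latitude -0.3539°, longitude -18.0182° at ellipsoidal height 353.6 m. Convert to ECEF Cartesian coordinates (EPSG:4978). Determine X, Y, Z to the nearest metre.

WGS84: a = 6378137 m, e² = 0.006694380; N(φ) = a/√(1−e²sin²φ) = 6378137.814 m.
X = (N+h)·cosφ·cosλ = 6065563.702 m; Y = (N+h)·cosφ·sinλ = -1972951.471 m; Z = (N(1−e²)+h)·sinφ = -39134.176 m.

X 6065564 m, Y -1972951 m, Z -39134 m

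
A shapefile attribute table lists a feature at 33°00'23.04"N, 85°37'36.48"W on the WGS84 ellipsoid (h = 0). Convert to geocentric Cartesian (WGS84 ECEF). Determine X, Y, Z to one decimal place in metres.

WGS84: a = 6378137 m, e² = 0.006694380; N(φ) = a/√(1−e²sin²φ) = 6384481.373 m.
X = (N+h)·cosφ·cosλ = 408263.412 m; Y = (N+h)·cosφ·sinλ = -5338499.899 m; Z = (N(1−e²)+h)·sinφ = 3454553.899 m.

X 408263.4 m, Y -5338499.9 m, Z 3454553.9 m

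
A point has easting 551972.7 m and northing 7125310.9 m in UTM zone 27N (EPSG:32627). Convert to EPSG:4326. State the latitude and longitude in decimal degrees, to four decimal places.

lat 64.2500°, lon -19.9278°

Zone 27N: λ₀ = -21°, k₀ = 0.9996, false easting 500000 m.
Meridian distance M = (N − FN)/k₀ = 7128162.2 m.
Inverse transverse Mercator on WGS84 gives φ = 64.25000041°, λ = -19.92779944°.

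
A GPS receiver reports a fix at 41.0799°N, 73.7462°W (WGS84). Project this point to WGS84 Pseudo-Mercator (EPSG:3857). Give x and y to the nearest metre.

x -8209389 m, y 5024134 m

Web Mercator is spherical with R = a = 6378137 m.
x = R·λ = 6378137 × -1.287114001 = -8209389.432 m.
y = R·ln tan(π/4 + φ/2) = 6378137 × 0.787711843 = 5024134.048 m.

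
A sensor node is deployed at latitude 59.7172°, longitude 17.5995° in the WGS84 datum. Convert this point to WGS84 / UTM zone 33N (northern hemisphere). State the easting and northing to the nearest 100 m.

E 646200 m, N 6622800 m

Zone 33 central meridian λ₀ = 6×33 − 183 = 15°; Δλ = +2.5995°.
Transverse Mercator on WGS84 with k₀ = 0.9996 gives E = 646205.119 m, N = 6622781.906 m.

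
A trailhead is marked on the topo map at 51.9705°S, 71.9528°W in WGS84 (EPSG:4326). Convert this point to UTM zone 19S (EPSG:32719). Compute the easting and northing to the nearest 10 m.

Zone 19 central meridian λ₀ = 6×19 − 183 = -69°; Δλ = -2.9528°.
Transverse Mercator on WGS84 with k₀ = 0.9996 gives E = 297177.034 m, N = 4238124.480 m.

E 297180 m, N 4238120 m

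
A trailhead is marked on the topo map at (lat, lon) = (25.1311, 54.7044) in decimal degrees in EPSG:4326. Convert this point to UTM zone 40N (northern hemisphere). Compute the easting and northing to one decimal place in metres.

E 268558.2 m, N 2781434.2 m

Zone 40 central meridian λ₀ = 6×40 − 183 = 57°; Δλ = -2.2956°.
Transverse Mercator on WGS84 with k₀ = 0.9996 gives E = 268558.214 m, N = 2781434.153 m.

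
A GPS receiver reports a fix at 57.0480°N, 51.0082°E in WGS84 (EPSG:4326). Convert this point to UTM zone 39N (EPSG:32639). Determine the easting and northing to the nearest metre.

Zone 39 central meridian λ₀ = 6×39 − 183 = 51°; Δλ = +0.0082°.
Transverse Mercator on WGS84 with k₀ = 0.9996 gives E = 500497.491 m, N = 6322729.107 m.

E 500497 m, N 6322729 m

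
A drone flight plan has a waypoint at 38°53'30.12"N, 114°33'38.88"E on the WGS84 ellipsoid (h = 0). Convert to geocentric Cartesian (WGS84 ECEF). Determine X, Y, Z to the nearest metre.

X -2066191 m, Y 4521123 m, Z 3982966 m

WGS84: a = 6378137 m, e² = 0.006694380; N(φ) = a/√(1−e²sin²φ) = 6386569.319 m.
X = (N+h)·cosφ·cosλ = -2066191.108 m; Y = (N+h)·cosφ·sinλ = 4521122.579 m; Z = (N(1−e²)+h)·sinφ = 3982966.357 m.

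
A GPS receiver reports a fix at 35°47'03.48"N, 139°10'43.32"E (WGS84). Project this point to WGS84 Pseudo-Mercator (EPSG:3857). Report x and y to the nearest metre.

x 15493302 m, y 4270982 m

Web Mercator is spherical with R = a = 6378137 m.
x = R·λ = 6378137 × 2.429126564 = 15493302.013 m.
y = R·ln tan(π/4 + φ/2) = 6378137 × 0.669628425 = 4270981.831 m.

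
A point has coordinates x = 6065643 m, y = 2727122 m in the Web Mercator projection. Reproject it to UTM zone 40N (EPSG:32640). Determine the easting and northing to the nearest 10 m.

E 244080 m, N 2632590 m

Web Mercator inverse (R = 6378137 m) → φ = 23.78410217°, λ = 54.48859815°.
UTM 40N forward: E = 244082.611 m, N = 2632586.907 m.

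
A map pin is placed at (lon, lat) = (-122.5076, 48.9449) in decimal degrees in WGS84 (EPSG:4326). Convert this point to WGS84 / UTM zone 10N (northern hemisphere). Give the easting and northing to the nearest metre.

E 536055 m, N 5421447 m

Zone 10 central meridian λ₀ = 6×10 − 183 = -123°; Δλ = +0.4924°.
Transverse Mercator on WGS84 with k₀ = 0.9996 gives E = 536055.030 m, N = 5421447.435 m.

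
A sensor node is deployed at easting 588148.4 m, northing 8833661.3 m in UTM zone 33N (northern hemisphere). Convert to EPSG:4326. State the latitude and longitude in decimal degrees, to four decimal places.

Zone 33N: λ₀ = 15°, k₀ = 0.9996, false easting 500000 m.
Meridian distance M = (N − FN)/k₀ = 8837196.2 m.
Inverse transverse Mercator on WGS84 gives φ = 79.54110005°, λ = 19.35359825°.

lat 79.5411°, lon 19.3536°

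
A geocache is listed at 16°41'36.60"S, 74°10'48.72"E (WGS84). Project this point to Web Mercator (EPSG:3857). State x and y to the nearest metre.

x 8257702 m, y -1885176 m

Web Mercator is spherical with R = a = 6378137 m.
x = R·λ = 6378137 × 1.294688730 = 8257702.091 m.
y = R·ln tan(π/4 + φ/2) = 6378137 × -0.295568379 = -1885175.614 m.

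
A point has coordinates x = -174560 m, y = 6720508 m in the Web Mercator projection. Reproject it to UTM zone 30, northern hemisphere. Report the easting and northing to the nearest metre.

E 599265 m, N 5712796 m

Web Mercator inverse (R = 6378137 m) → φ = 51.55750079°, λ = -1.56809916°.
UTM 30N forward: E = 599264.702 m, N = 5712795.650 m.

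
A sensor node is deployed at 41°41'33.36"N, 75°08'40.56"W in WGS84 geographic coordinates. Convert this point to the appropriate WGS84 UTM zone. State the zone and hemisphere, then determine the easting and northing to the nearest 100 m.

Zone 18N: E 488000 m, N 4615700 m

Longitude -75.1446° lies in the 6° band [-78°, -72°), giving zone 18; latitude is north of the equator, so 18N.
Zone 18 central meridian λ₀ = 6×18 − 183 = -75°; Δλ = -0.1446°.
Transverse Mercator on WGS84 with k₀ = 0.9996 gives E = 487967.108 m, N = 4615656.971 m.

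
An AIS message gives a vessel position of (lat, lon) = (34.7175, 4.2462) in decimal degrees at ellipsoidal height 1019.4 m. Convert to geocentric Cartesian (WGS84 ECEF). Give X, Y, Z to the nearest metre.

X 5234769 m, Y 388661 m, Z 3612731 m

WGS84: a = 6378137 m, e² = 0.006694380; N(φ) = a/√(1−e²sin²φ) = 6385073.116 m.
X = (N+h)·cosφ·cosλ = 5234768.793 m; Y = (N+h)·cosφ·sinλ = 388661.420 m; Z = (N(1−e²)+h)·sinφ = 3612731.067 m.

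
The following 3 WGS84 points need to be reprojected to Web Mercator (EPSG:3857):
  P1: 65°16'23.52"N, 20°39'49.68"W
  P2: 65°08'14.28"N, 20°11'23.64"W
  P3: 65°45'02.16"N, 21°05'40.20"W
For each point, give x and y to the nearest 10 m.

Web Mercator: x = R·λ, y = R·ln tan(π/4+φ/2), R = 6378137 m.
P1 (65.2732°, -20.6638°) → (-2300283.694, 9680704.308) m.
P2 (65.1373°, -20.1899°) → (-2247529.387, 9644630.209) m.
P3 (65.7506°, -21.0945°) → (-2348228.999, 9808919.066) m.

P1: x -2300280 m, y 9680700 m; P2: x -2247530 m, y 9644630 m; P3: x -2348230 m, y 9808920 m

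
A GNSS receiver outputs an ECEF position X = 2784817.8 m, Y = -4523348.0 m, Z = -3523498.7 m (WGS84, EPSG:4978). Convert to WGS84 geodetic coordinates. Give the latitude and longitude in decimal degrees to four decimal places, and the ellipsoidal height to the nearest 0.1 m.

lat -33.7348°, lon -58.3813°, h 2659.7 m

λ = atan2(Y, X) = -58.38129936°; p = √(X²+Y²) = 5311862.9 m.
Bowring's method on WGS84 (a = 6378137 m, b = 6356752.314 m) gives φ = -33.73480013°, h = 2659.694 m.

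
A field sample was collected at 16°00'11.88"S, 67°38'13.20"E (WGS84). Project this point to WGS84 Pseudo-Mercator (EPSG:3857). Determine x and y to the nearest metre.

x 7529316 m, y -1805105 m

Web Mercator is spherical with R = a = 6378137 m.
x = R·λ = 6378137 × 1.180488346 = 7529316.399 m.
y = R·ln tan(π/4 + φ/2) = 6378137 × -0.283014449 = -1805104.928 m.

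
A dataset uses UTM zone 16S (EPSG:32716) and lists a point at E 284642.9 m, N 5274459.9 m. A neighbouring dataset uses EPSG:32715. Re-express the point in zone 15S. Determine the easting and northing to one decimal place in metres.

UTM 16S → geographic: φ = -42.65220036°, λ = -89.62730041°.
UTM 15S (λ₀ = -93°) forward: E = 776461.913 m, N = 5272290.102 m.

E 776461.9 m, N 5272290.1 m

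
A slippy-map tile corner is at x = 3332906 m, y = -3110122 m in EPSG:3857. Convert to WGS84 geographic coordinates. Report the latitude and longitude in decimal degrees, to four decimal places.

lat -26.8931°, lon 29.9400°

R = 6378137 m. λ = x/R = 29.94000400°.
φ = 2·arctan(exp(y/R)) − 90° = 2·arctan(0.61408) − 90° = -26.89309725°.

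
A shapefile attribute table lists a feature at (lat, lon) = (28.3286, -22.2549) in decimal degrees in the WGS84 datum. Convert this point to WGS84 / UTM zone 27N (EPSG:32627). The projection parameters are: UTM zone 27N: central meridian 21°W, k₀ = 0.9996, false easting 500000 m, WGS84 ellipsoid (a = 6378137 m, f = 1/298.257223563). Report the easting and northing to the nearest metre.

E 376986 m, N 3134243 m

Zone 27 central meridian λ₀ = 6×27 − 183 = -21°; Δλ = -1.2549°.
Transverse Mercator on WGS84 with k₀ = 0.9996 gives E = 376985.934 m, N = 3134243.267 m.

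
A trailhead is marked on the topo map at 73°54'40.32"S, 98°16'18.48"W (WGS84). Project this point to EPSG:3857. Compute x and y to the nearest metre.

x -10939567 m, y -12479779 m

Web Mercator is spherical with R = a = 6378137 m.
x = R·λ = 6378137 × -1.715166472 = -10939566.735 m.
y = R·ln tan(π/4 + φ/2) = 6378137 × -1.956649538 = -12479778.812 m.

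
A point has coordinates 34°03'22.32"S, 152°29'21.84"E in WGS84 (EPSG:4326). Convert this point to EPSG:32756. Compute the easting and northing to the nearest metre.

E 452878 m, N 6231495 m

Zone 56 central meridian λ₀ = 6×56 − 183 = 153°; Δλ = -0.5106°.
Transverse Mercator on WGS84 with k₀ = 0.9996 gives E = 452878.038 m, N = 6231495.065 m.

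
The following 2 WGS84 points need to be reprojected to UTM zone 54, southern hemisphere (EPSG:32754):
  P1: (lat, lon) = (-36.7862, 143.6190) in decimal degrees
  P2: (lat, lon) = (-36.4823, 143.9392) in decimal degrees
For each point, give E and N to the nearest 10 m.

UTM zone 54S: λ₀ = 141°, k₀ = 0.9996.
P1 (-36.7862°, 143.6190°) → (733702.360, 5925644.921) m.
P2 (-36.4823°, 143.9392°) → (763314.854, 5958537.559) m.

P1: E 733700 m, N 5925640 m; P2: E 763310 m, N 5958540 m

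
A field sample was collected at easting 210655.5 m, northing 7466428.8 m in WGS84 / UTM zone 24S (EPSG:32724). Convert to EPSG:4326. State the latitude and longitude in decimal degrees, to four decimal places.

lat -22.8851°, lon -41.8202°

Zone 24S: λ₀ = -39°, k₀ = 0.9996, false easting 500000 m, false northing 10000000 m.
Meridian distance M = (N − FN)/k₀ = -2534585.0 m.
Inverse transverse Mercator on WGS84 gives φ = -22.88509962°, λ = -41.82019991°.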